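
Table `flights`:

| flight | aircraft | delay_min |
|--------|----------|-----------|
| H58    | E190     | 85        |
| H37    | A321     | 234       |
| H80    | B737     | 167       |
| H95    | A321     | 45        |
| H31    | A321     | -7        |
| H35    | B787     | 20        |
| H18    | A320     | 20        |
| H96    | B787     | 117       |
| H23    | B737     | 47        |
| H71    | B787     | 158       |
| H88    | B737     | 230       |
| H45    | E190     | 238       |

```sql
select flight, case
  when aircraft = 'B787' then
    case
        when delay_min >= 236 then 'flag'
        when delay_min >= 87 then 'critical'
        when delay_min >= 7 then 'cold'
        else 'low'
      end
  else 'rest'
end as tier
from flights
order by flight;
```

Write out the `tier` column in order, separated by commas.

rest, rest, rest, cold, rest, rest, rest, critical, rest, rest, rest, critical

flight=H18: aircraft='A320' → outer ELSE → rest
flight=H23: aircraft='B737' → outer ELSE → rest
flight=H31: aircraft='A321' → outer ELSE → rest
flight=H35: aircraft='B787' → inner[delay_min >= 7] → cold
flight=H37: aircraft='A321' → outer ELSE → rest
flight=H45: aircraft='E190' → outer ELSE → rest
flight=H58: aircraft='E190' → outer ELSE → rest
flight=H71: aircraft='B787' → inner[delay_min >= 87] → critical
flight=H80: aircraft='B737' → outer ELSE → rest
flight=H88: aircraft='B737' → outer ELSE → rest
flight=H95: aircraft='A321' → outer ELSE → rest
flight=H96: aircraft='B787' → inner[delay_min >= 87] → critical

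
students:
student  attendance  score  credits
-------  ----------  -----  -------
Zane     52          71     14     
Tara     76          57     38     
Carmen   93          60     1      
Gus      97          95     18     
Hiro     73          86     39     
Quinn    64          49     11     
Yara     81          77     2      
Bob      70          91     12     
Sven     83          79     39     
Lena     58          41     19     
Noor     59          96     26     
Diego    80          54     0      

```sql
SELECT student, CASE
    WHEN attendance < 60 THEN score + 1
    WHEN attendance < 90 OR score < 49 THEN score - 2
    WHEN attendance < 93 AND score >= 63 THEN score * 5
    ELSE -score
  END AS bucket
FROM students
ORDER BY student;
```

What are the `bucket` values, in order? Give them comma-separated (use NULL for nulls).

student=Bob: attendance < 90 OR score < 49 → 89
student=Carmen: ELSE → -60
student=Diego: attendance < 90 OR score < 49 → 52
student=Gus: ELSE → -95
student=Hiro: attendance < 90 OR score < 49 → 84
student=Lena: attendance < 60 → 42
student=Noor: attendance < 60 → 97
student=Quinn: attendance < 90 OR score < 49 → 47
student=Sven: attendance < 90 OR score < 49 → 77
student=Tara: attendance < 90 OR score < 49 → 55
student=Yara: attendance < 90 OR score < 49 → 75
student=Zane: attendance < 60 → 72

89, -60, 52, -95, 84, 42, 97, 47, 77, 55, 75, 72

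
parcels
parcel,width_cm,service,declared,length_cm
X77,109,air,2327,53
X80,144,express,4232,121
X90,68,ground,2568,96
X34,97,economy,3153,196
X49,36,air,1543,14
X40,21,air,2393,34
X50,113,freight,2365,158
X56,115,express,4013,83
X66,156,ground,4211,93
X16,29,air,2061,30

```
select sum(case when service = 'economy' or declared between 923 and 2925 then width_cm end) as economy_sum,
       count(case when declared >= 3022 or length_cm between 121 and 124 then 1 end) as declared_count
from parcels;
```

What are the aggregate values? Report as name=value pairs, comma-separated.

[economy_sum: service = 'economy' or declared between 923 and 2925]
parcel=X77: ✓ → 109
parcel=X80: ✗
parcel=X90: ✓ → 68
parcel=X34: ✓ → 97
parcel=X49: ✓ → 36
parcel=X40: ✓ → 21
parcel=X50: ✓ → 113
parcel=X56: ✗
parcel=X66: ✗
parcel=X16: ✓ → 29
economy_sum = 109 + 68 + 97 + 36 + 21 + 113 + 29 = 473
—
[declared_count: declared >= 3022 or length_cm between 121 and 124]
parcel=X77: ✗
parcel=X80: ✓ → 1
parcel=X90: ✗
parcel=X34: ✓ → 1
parcel=X49: ✗
parcel=X40: ✗
parcel=X50: ✗
parcel=X56: ✓ → 1
parcel=X66: ✓ → 1
parcel=X16: ✗
declared_count = COUNT(1, 1, 1, 1) = 4

economy_sum=473, declared_count=4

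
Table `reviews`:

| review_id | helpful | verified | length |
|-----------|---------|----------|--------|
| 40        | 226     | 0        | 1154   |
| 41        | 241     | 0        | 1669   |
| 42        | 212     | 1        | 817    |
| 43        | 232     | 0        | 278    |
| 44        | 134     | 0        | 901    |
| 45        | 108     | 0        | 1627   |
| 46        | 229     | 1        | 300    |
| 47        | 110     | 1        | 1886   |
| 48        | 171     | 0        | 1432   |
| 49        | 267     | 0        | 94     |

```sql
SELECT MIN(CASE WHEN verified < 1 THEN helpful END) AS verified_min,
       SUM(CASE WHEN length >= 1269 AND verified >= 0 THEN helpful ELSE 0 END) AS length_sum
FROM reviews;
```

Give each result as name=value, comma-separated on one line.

verified_min=108, length_sum=630

[verified_min: verified < 1]
review_id=40: ✓ → 226
review_id=41: ✓ → 241
review_id=42: ✗
review_id=43: ✓ → 232
review_id=44: ✓ → 134
review_id=45: ✓ → 108
review_id=46: ✗
review_id=47: ✗
review_id=48: ✓ → 171
review_id=49: ✓ → 267
verified_min = MIN(226, 241, 232, 134, 108, 171, 267) = 108
—
[length_sum: length >= 1269 AND verified >= 0]
review_id=40: ✗
review_id=41: ✓ → 241
review_id=42: ✗
review_id=43: ✗
review_id=44: ✗
review_id=45: ✓ → 108
review_id=46: ✗
review_id=47: ✓ → 110
review_id=48: ✓ → 171
review_id=49: ✗
length_sum = 241 + 108 + 110 + 171 = 630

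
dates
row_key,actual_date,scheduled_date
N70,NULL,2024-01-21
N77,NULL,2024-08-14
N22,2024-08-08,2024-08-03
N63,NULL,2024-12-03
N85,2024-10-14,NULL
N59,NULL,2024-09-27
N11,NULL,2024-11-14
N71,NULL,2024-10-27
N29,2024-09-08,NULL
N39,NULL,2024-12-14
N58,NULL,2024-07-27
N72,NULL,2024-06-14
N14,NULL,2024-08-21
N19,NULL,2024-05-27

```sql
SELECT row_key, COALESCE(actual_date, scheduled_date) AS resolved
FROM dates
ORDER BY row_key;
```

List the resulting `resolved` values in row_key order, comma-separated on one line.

2024-11-14, 2024-08-21, 2024-05-27, 2024-08-08, 2024-09-08, 2024-12-14, 2024-07-27, 2024-09-27, 2024-12-03, 2024-01-21, 2024-10-27, 2024-06-14, 2024-08-14, 2024-10-14

row_key=N11: actual_date=NULL, scheduled_date=2024-11-14 → 2024-11-14
row_key=N14: actual_date=NULL, scheduled_date=2024-08-21 → 2024-08-21
row_key=N19: actual_date=NULL, scheduled_date=2024-05-27 → 2024-05-27
row_key=N22: actual_date=2024-08-08 → 2024-08-08
row_key=N29: actual_date=2024-09-08 → 2024-09-08
row_key=N39: actual_date=NULL, scheduled_date=2024-12-14 → 2024-12-14
row_key=N58: actual_date=NULL, scheduled_date=2024-07-27 → 2024-07-27
row_key=N59: actual_date=NULL, scheduled_date=2024-09-27 → 2024-09-27
row_key=N63: actual_date=NULL, scheduled_date=2024-12-03 → 2024-12-03
row_key=N70: actual_date=NULL, scheduled_date=2024-01-21 → 2024-01-21
row_key=N71: actual_date=NULL, scheduled_date=2024-10-27 → 2024-10-27
row_key=N72: actual_date=NULL, scheduled_date=2024-06-14 → 2024-06-14
row_key=N77: actual_date=NULL, scheduled_date=2024-08-14 → 2024-08-14
row_key=N85: actual_date=2024-10-14 → 2024-10-14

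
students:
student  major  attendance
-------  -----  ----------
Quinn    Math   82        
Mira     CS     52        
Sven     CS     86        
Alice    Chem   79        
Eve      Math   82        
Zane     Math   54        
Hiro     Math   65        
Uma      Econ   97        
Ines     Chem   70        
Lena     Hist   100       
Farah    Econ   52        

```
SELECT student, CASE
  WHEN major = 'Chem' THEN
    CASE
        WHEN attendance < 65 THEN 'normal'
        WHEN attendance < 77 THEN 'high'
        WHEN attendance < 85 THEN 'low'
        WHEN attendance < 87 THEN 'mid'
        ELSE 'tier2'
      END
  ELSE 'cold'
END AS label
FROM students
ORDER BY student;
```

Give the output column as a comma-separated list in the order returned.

low, cold, cold, cold, high, cold, cold, cold, cold, cold, cold

student=Alice: major='Chem' → inner[attendance < 85] → low
student=Eve: major='Math' → outer ELSE → cold
student=Farah: major='Econ' → outer ELSE → cold
student=Hiro: major='Math' → outer ELSE → cold
student=Ines: major='Chem' → inner[attendance < 77] → high
student=Lena: major='Hist' → outer ELSE → cold
student=Mira: major='CS' → outer ELSE → cold
student=Quinn: major='Math' → outer ELSE → cold
student=Sven: major='CS' → outer ELSE → cold
student=Uma: major='Econ' → outer ELSE → cold
student=Zane: major='Math' → outer ELSE → cold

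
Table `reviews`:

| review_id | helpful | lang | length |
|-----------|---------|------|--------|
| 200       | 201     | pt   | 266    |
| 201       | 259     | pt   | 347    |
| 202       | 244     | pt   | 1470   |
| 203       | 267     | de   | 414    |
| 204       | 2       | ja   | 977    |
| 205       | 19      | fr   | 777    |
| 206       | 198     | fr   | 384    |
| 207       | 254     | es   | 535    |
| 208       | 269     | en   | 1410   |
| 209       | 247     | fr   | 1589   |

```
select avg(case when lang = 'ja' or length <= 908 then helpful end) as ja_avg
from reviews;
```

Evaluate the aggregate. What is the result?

review_id=200: ✓ → 201
review_id=201: ✓ → 259
review_id=202: ✗
review_id=203: ✓ → 267
review_id=204: ✓ → 2
review_id=205: ✓ → 19
review_id=206: ✓ → 198
review_id=207: ✓ → 254
review_id=208: ✗
review_id=209: ✗
ja_avg = (201 + 259 + 267 + 2 + 19 + 198 + 254) / 7 = 171.4285714286

171.4285714286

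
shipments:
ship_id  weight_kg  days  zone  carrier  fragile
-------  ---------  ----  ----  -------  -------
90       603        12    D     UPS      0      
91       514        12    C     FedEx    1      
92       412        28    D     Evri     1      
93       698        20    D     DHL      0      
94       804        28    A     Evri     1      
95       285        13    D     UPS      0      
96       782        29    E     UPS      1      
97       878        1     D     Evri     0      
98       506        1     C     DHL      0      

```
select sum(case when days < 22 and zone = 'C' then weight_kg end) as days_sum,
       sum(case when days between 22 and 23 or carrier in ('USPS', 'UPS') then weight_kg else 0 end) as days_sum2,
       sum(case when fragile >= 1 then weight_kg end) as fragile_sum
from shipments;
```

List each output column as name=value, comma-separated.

[days_sum: days < 22 and zone = 'C']
ship_id=90: ✗
ship_id=91: ✓ → 514
ship_id=92: ✗
ship_id=93: ✗
ship_id=94: ✗
ship_id=95: ✗
ship_id=96: ✗
ship_id=97: ✗
ship_id=98: ✓ → 506
days_sum = 514 + 506 = 1020
—
[days_sum2: days between 22 and 23 or carrier in ('USPS', 'UPS')]
ship_id=90: ✓ → 603
ship_id=91: ✗
ship_id=92: ✗
ship_id=93: ✗
ship_id=94: ✗
ship_id=95: ✓ → 285
ship_id=96: ✓ → 782
ship_id=97: ✗
ship_id=98: ✗
days_sum2 = 603 + 285 + 782 = 1670
—
[fragile_sum: fragile >= 1]
ship_id=90: ✗
ship_id=91: ✓ → 514
ship_id=92: ✓ → 412
ship_id=93: ✗
ship_id=94: ✓ → 804
ship_id=95: ✗
ship_id=96: ✓ → 782
ship_id=97: ✗
ship_id=98: ✗
fragile_sum = 514 + 412 + 804 + 782 = 2512

days_sum=1020, days_sum2=1670, fragile_sum=2512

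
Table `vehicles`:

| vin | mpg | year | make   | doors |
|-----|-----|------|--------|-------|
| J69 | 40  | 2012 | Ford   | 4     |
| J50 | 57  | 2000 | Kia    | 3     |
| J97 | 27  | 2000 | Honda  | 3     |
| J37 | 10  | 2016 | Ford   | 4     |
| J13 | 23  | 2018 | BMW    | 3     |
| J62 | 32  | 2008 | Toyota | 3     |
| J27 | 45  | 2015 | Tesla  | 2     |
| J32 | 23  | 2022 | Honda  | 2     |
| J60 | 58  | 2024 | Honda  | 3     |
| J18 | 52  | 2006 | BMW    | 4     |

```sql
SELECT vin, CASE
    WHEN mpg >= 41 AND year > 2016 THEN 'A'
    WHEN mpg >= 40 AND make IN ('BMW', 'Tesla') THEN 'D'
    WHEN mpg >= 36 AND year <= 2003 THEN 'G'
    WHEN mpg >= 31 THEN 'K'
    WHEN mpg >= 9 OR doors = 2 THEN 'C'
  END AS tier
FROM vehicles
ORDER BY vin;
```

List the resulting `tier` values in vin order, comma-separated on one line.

vin=J13: mpg >= 9 OR doors = 2 → C
vin=J18: mpg >= 40 AND make IN ('BMW', 'Tesla') → D
vin=J27: mpg >= 40 AND make IN ('BMW', 'Tesla') → D
vin=J32: mpg >= 9 OR doors = 2 → C
vin=J37: mpg >= 9 OR doors = 2 → C
vin=J50: mpg >= 36 AND year <= 2003 → G
vin=J60: mpg >= 41 AND year > 2016 → A
vin=J62: mpg >= 31 → K
vin=J69: mpg >= 31 → K
vin=J97: mpg >= 9 OR doors = 2 → C

C, D, D, C, C, G, A, K, K, C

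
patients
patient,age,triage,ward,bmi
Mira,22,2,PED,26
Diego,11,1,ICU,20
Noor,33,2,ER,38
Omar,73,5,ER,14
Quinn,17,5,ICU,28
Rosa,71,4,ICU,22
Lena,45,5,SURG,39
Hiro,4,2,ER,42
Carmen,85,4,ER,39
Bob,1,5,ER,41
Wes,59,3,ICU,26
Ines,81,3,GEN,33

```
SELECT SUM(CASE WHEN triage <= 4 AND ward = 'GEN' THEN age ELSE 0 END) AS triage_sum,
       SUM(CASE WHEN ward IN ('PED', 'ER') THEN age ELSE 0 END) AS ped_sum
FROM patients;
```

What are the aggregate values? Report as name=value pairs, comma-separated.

[triage_sum: triage <= 4 AND ward = 'GEN']
patient=Mira: ✗
patient=Diego: ✗
patient=Noor: ✗
patient=Omar: ✗
patient=Quinn: ✗
patient=Rosa: ✗
patient=Lena: ✗
patient=Hiro: ✗
patient=Carmen: ✗
patient=Bob: ✗
patient=Wes: ✗
patient=Ines: ✓ → 81
triage_sum = 81
—
[ped_sum: ward IN ('PED', 'ER')]
patient=Mira: ✓ → 22
patient=Diego: ✗
patient=Noor: ✓ → 33
patient=Omar: ✓ → 73
patient=Quinn: ✗
patient=Rosa: ✗
patient=Lena: ✗
patient=Hiro: ✓ → 4
patient=Carmen: ✓ → 85
patient=Bob: ✓ → 1
patient=Wes: ✗
patient=Ines: ✗
ped_sum = 22 + 33 + 73 + 4 + 85 + 1 = 218

triage_sum=81, ped_sum=218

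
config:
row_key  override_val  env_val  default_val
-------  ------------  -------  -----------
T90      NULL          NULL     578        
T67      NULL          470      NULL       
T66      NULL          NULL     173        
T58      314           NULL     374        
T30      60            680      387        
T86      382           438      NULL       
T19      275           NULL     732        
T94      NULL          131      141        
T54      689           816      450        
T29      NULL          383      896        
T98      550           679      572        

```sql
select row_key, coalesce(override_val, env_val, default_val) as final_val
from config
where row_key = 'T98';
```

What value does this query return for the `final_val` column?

550

row_key = T98: override_val=550, env_val=679, default_val=572.
override_val=550 → 550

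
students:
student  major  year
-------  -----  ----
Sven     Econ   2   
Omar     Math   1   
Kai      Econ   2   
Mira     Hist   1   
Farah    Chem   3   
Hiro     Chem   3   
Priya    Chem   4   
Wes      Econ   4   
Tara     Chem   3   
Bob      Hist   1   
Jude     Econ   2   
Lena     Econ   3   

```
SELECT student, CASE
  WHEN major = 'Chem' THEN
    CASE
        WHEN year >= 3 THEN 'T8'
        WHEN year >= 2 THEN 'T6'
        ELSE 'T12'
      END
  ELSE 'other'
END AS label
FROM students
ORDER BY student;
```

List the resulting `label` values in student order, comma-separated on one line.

other, T8, T8, other, other, other, other, other, T8, other, T8, other

student=Bob: major='Hist' → outer ELSE → other
student=Farah: major='Chem' → inner[year >= 3] → T8
student=Hiro: major='Chem' → inner[year >= 3] → T8
student=Jude: major='Econ' → outer ELSE → other
student=Kai: major='Econ' → outer ELSE → other
student=Lena: major='Econ' → outer ELSE → other
student=Mira: major='Hist' → outer ELSE → other
student=Omar: major='Math' → outer ELSE → other
student=Priya: major='Chem' → inner[year >= 3] → T8
student=Sven: major='Econ' → outer ELSE → other
student=Tara: major='Chem' → inner[year >= 3] → T8
student=Wes: major='Econ' → outer ELSE → other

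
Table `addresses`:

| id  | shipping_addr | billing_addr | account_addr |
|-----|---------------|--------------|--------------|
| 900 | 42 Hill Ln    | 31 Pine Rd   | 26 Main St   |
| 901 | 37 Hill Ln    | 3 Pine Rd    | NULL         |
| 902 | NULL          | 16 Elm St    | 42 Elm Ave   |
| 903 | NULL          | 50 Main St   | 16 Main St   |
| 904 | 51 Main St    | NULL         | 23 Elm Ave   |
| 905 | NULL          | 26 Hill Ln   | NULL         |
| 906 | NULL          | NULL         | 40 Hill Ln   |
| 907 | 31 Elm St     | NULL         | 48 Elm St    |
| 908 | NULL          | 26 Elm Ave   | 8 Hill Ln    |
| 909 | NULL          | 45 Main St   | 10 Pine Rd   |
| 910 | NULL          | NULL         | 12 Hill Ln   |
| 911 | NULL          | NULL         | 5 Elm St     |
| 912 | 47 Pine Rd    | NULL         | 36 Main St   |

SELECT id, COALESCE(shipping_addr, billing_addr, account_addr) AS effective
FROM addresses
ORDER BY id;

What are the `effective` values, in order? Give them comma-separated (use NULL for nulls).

42 Hill Ln, 37 Hill Ln, 16 Elm St, 50 Main St, 51 Main St, 26 Hill Ln, 40 Hill Ln, 31 Elm St, 26 Elm Ave, 45 Main St, 12 Hill Ln, 5 Elm St, 47 Pine Rd

id=900: shipping_addr=42 Hill Ln → 42 Hill Ln
id=901: shipping_addr=37 Hill Ln → 37 Hill Ln
id=902: shipping_addr=NULL, billing_addr=16 Elm St → 16 Elm St
id=903: shipping_addr=NULL, billing_addr=50 Main St → 50 Main St
id=904: shipping_addr=51 Main St → 51 Main St
id=905: shipping_addr=NULL, billing_addr=26 Hill Ln → 26 Hill Ln
id=906: shipping_addr=NULL, billing_addr=NULL, account_addr=40 Hill Ln → 40 Hill Ln
id=907: shipping_addr=31 Elm St → 31 Elm St
id=908: shipping_addr=NULL, billing_addr=26 Elm Ave → 26 Elm Ave
id=909: shipping_addr=NULL, billing_addr=45 Main St → 45 Main St
id=910: shipping_addr=NULL, billing_addr=NULL, account_addr=12 Hill Ln → 12 Hill Ln
id=911: shipping_addr=NULL, billing_addr=NULL, account_addr=5 Elm St → 5 Elm St
id=912: shipping_addr=47 Pine Rd → 47 Pine Rd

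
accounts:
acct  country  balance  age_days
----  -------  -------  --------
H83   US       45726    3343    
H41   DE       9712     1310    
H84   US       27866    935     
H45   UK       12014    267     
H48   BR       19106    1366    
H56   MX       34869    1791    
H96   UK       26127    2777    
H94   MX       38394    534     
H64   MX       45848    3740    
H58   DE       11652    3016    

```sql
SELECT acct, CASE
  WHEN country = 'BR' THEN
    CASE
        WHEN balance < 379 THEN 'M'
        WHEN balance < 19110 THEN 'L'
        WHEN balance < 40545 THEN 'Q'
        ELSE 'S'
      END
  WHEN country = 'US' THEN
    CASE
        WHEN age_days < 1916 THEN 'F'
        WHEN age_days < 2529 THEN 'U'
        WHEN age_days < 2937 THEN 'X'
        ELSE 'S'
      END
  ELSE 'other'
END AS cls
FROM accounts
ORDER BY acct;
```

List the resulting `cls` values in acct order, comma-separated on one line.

acct=H41: country='DE' → outer ELSE → other
acct=H45: country='UK' → outer ELSE → other
acct=H48: country='BR' → inner[balance < 19110] → L
acct=H56: country='MX' → outer ELSE → other
acct=H58: country='DE' → outer ELSE → other
acct=H64: country='MX' → outer ELSE → other
acct=H83: country='US' → inner[ELSE] → S
acct=H84: country='US' → inner[age_days < 1916] → F
acct=H94: country='MX' → outer ELSE → other
acct=H96: country='UK' → outer ELSE → other

other, other, L, other, other, other, S, F, other, other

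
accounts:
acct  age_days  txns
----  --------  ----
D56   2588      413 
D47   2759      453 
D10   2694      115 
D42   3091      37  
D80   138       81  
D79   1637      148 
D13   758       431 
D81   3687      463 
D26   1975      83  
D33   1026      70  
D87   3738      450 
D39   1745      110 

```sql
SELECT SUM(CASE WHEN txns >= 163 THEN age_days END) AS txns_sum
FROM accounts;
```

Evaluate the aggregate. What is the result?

13530

acct=D56: ✓ → 2588
acct=D47: ✓ → 2759
acct=D10: ✗
acct=D42: ✗
acct=D80: ✗
acct=D79: ✗
acct=D13: ✓ → 758
acct=D81: ✓ → 3687
acct=D26: ✗
acct=D33: ✗
acct=D87: ✓ → 3738
acct=D39: ✗
txns_sum = 2588 + 2759 + 758 + 3687 + 3738 = 13530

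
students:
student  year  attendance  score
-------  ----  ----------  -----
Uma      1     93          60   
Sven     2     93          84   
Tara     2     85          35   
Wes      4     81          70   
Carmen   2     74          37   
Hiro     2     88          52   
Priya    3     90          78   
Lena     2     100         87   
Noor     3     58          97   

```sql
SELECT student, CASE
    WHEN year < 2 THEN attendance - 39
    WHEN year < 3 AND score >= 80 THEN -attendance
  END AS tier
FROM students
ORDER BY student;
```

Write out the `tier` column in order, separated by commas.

NULL, NULL, -100, NULL, NULL, -93, NULL, 54, NULL

student=Carmen: (no match → NULL) → NULL
student=Hiro: (no match → NULL) → NULL
student=Lena: year < 3 AND score >= 80 → -100
student=Noor: (no match → NULL) → NULL
student=Priya: (no match → NULL) → NULL
student=Sven: year < 3 AND score >= 80 → -93
student=Tara: (no match → NULL) → NULL
student=Uma: year < 2 → 54
student=Wes: (no match → NULL) → NULL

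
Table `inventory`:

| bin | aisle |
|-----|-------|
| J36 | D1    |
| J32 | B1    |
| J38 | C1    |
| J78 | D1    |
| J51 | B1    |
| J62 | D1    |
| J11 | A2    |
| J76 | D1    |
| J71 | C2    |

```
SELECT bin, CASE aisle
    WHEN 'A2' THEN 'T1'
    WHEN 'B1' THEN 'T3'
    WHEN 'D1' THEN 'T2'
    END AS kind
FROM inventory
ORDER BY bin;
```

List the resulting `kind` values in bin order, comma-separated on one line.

bin=J11: aisle='A2' → T1
bin=J32: aisle='B1' → T3
bin=J36: aisle='D1' → T2
bin=J38: (no match → NULL) → NULL
bin=J51: aisle='B1' → T3
bin=J62: aisle='D1' → T2
bin=J71: (no match → NULL) → NULL
bin=J76: aisle='D1' → T2
bin=J78: aisle='D1' → T2

T1, T3, T2, NULL, T3, T2, NULL, T2, T2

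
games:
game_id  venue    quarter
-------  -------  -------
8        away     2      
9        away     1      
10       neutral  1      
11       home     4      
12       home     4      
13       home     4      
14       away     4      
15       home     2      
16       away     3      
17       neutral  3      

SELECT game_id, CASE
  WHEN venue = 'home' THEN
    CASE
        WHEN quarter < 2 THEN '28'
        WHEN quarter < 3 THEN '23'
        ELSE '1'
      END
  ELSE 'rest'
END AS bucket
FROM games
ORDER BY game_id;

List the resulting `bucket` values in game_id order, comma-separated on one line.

rest, rest, rest, 1, 1, 1, rest, 23, rest, rest

game_id=8: venue='away' → outer ELSE → rest
game_id=9: venue='away' → outer ELSE → rest
game_id=10: venue='neutral' → outer ELSE → rest
game_id=11: venue='home' → inner[ELSE] → 1
game_id=12: venue='home' → inner[ELSE] → 1
game_id=13: venue='home' → inner[ELSE] → 1
game_id=14: venue='away' → outer ELSE → rest
game_id=15: venue='home' → inner[quarter < 3] → 23
game_id=16: venue='away' → outer ELSE → rest
game_id=17: venue='neutral' → outer ELSE → rest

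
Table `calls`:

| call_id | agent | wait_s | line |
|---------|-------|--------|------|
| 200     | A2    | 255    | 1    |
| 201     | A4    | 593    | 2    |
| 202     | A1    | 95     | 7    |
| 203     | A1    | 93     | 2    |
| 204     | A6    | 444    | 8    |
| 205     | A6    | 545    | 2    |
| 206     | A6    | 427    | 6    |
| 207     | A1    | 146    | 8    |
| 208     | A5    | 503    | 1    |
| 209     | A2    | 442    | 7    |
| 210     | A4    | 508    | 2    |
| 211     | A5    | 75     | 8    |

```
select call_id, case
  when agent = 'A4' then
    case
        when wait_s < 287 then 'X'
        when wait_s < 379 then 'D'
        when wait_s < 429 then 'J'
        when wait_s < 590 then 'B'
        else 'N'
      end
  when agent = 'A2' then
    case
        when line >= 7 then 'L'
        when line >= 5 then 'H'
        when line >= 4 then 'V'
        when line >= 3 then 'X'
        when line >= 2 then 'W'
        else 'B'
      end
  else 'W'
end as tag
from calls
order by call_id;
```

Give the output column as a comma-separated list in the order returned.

call_id=200: agent='A2' → inner[ELSE] → B
call_id=201: agent='A4' → inner[ELSE] → N
call_id=202: agent='A1' → outer ELSE → W
call_id=203: agent='A1' → outer ELSE → W
call_id=204: agent='A6' → outer ELSE → W
call_id=205: agent='A6' → outer ELSE → W
call_id=206: agent='A6' → outer ELSE → W
call_id=207: agent='A1' → outer ELSE → W
call_id=208: agent='A5' → outer ELSE → W
call_id=209: agent='A2' → inner[line >= 7] → L
call_id=210: agent='A4' → inner[wait_s < 590] → B
call_id=211: agent='A5' → outer ELSE → W

B, N, W, W, W, W, W, W, W, L, B, W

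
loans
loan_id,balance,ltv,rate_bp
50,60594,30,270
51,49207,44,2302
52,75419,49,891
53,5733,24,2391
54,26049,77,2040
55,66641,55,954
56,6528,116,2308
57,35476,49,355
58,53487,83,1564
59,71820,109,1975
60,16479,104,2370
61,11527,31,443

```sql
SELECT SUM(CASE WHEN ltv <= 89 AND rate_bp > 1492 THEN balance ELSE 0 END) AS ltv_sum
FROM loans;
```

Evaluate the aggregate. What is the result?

loan_id=50: ✗
loan_id=51: ✓ → 49207
loan_id=52: ✗
loan_id=53: ✓ → 5733
loan_id=54: ✓ → 26049
loan_id=55: ✗
loan_id=56: ✗
loan_id=57: ✗
loan_id=58: ✓ → 53487
loan_id=59: ✗
loan_id=60: ✗
loan_id=61: ✗
ltv_sum = 49207 + 5733 + 26049 + 53487 = 134476

134476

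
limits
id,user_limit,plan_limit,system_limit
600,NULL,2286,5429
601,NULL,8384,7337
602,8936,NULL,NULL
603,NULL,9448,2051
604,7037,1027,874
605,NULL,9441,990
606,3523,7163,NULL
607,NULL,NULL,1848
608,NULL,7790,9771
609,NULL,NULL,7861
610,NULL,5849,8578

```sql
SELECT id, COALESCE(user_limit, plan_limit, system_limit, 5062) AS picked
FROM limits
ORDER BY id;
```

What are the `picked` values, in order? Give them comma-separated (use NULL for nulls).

id=600: user_limit=NULL, plan_limit=2286 → 2286
id=601: user_limit=NULL, plan_limit=8384 → 8384
id=602: user_limit=8936 → 8936
id=603: user_limit=NULL, plan_limit=9448 → 9448
id=604: user_limit=7037 → 7037
id=605: user_limit=NULL, plan_limit=9441 → 9441
id=606: user_limit=3523 → 3523
id=607: user_limit=NULL, plan_limit=NULL, system_limit=1848 → 1848
id=608: user_limit=NULL, plan_limit=7790 → 7790
id=609: user_limit=NULL, plan_limit=NULL, system_limit=7861 → 7861
id=610: user_limit=NULL, plan_limit=5849 → 5849

2286, 8384, 8936, 9448, 7037, 9441, 3523, 1848, 7790, 7861, 5849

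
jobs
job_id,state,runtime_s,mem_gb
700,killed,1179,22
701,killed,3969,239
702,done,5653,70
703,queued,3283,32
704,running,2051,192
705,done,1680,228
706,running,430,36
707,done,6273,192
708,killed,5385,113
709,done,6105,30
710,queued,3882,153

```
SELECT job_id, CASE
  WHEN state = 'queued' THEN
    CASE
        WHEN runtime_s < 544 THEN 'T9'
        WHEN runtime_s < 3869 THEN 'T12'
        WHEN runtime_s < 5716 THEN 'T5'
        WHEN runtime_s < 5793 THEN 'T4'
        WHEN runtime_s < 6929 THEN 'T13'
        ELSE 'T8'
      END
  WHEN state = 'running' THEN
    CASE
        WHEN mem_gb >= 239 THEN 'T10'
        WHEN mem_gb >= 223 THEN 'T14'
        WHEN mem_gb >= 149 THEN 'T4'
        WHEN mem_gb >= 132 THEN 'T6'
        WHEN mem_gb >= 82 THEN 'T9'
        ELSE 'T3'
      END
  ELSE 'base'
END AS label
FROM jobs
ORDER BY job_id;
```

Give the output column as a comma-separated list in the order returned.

base, base, base, T12, T4, base, T3, base, base, base, T5

job_id=700: state='killed' → outer ELSE → base
job_id=701: state='killed' → outer ELSE → base
job_id=702: state='done' → outer ELSE → base
job_id=703: state='queued' → inner[runtime_s < 3869] → T12
job_id=704: state='running' → inner[mem_gb >= 149] → T4
job_id=705: state='done' → outer ELSE → base
job_id=706: state='running' → inner[ELSE] → T3
job_id=707: state='done' → outer ELSE → base
job_id=708: state='killed' → outer ELSE → base
job_id=709: state='done' → outer ELSE → base
job_id=710: state='queued' → inner[runtime_s < 5716] → T5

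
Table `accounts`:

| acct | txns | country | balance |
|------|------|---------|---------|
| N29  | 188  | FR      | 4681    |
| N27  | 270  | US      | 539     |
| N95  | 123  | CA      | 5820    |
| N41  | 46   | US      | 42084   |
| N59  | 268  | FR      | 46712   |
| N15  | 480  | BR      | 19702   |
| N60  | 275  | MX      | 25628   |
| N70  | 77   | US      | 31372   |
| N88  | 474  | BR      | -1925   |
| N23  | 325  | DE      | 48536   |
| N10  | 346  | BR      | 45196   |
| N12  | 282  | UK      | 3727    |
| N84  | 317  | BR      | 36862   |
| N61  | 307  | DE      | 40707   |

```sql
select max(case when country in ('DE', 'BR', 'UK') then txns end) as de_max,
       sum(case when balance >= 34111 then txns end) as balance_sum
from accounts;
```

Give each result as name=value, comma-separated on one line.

[de_max: country in ('DE', 'BR', 'UK')]
acct=N29: ✗
acct=N27: ✗
acct=N95: ✗
acct=N41: ✗
acct=N59: ✗
acct=N15: ✓ → 480
acct=N60: ✗
acct=N70: ✗
acct=N88: ✓ → 474
acct=N23: ✓ → 325
acct=N10: ✓ → 346
acct=N12: ✓ → 282
acct=N84: ✓ → 317
acct=N61: ✓ → 307
de_max = MAX(480, 474, 325, 346, 282, 317, 307) = 480
—
[balance_sum: balance >= 34111]
acct=N29: ✗
acct=N27: ✗
acct=N95: ✗
acct=N41: ✓ → 46
acct=N59: ✓ → 268
acct=N15: ✗
acct=N60: ✗
acct=N70: ✗
acct=N88: ✗
acct=N23: ✓ → 325
acct=N10: ✓ → 346
acct=N12: ✗
acct=N84: ✓ → 317
acct=N61: ✓ → 307
balance_sum = 46 + 268 + 325 + 346 + 317 + 307 = 1609

de_max=480, balance_sum=1609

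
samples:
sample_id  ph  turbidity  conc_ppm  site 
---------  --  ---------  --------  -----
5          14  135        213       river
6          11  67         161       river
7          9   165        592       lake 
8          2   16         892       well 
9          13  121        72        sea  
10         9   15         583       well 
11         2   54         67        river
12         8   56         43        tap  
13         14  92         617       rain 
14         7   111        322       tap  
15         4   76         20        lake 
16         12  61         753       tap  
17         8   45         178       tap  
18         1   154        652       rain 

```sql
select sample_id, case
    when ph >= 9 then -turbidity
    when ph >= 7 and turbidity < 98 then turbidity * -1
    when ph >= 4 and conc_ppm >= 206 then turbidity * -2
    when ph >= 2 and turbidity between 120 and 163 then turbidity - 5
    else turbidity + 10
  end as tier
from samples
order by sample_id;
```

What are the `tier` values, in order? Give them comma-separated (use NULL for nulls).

sample_id=5: ph >= 9 → -135
sample_id=6: ph >= 9 → -67
sample_id=7: ph >= 9 → -165
sample_id=8: ELSE → 26
sample_id=9: ph >= 9 → -121
sample_id=10: ph >= 9 → -15
sample_id=11: ELSE → 64
sample_id=12: ph >= 7 and turbidity < 98 → -56
sample_id=13: ph >= 9 → -92
sample_id=14: ph >= 4 and conc_ppm >= 206 → -222
sample_id=15: ELSE → 86
sample_id=16: ph >= 9 → -61
sample_id=17: ph >= 7 and turbidity < 98 → -45
sample_id=18: ELSE → 164

-135, -67, -165, 26, -121, -15, 64, -56, -92, -222, 86, -61, -45, 164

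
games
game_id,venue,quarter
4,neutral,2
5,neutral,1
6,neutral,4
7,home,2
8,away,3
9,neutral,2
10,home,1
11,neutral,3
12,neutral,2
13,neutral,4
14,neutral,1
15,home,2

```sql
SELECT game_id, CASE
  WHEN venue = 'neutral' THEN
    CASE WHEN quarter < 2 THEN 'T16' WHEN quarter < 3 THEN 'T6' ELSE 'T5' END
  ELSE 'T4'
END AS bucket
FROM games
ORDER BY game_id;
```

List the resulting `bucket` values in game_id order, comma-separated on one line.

T6, T16, T5, T4, T4, T6, T4, T5, T6, T5, T16, T4

game_id=4: venue='neutral' → inner[quarter < 3] → T6
game_id=5: venue='neutral' → inner[quarter < 2] → T16
game_id=6: venue='neutral' → inner[ELSE] → T5
game_id=7: venue='home' → outer ELSE → T4
game_id=8: venue='away' → outer ELSE → T4
game_id=9: venue='neutral' → inner[quarter < 3] → T6
game_id=10: venue='home' → outer ELSE → T4
game_id=11: venue='neutral' → inner[ELSE] → T5
game_id=12: venue='neutral' → inner[quarter < 3] → T6
game_id=13: venue='neutral' → inner[ELSE] → T5
game_id=14: venue='neutral' → inner[quarter < 2] → T16
game_id=15: venue='home' → outer ELSE → T4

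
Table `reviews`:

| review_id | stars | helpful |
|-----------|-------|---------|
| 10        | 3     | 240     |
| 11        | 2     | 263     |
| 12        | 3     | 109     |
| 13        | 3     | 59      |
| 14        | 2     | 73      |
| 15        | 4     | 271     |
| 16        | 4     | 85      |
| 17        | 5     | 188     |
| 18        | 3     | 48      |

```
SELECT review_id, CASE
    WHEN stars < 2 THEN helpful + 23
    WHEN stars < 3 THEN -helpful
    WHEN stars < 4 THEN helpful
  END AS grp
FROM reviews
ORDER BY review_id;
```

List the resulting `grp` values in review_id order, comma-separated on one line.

240, -263, 109, 59, -73, NULL, NULL, NULL, 48

review_id=10: stars < 4 → 240
review_id=11: stars < 3 → -263
review_id=12: stars < 4 → 109
review_id=13: stars < 4 → 59
review_id=14: stars < 3 → -73
review_id=15: (no match → NULL) → NULL
review_id=16: (no match → NULL) → NULL
review_id=17: (no match → NULL) → NULL
review_id=18: stars < 4 → 48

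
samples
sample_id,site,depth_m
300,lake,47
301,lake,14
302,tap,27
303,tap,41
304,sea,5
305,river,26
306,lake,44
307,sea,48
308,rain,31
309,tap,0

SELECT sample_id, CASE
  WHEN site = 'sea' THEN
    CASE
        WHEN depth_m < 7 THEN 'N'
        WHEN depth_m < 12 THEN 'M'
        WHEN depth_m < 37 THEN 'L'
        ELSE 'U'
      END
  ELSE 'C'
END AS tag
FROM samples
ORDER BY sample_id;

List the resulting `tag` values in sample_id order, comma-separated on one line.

sample_id=300: site='lake' → outer ELSE → C
sample_id=301: site='lake' → outer ELSE → C
sample_id=302: site='tap' → outer ELSE → C
sample_id=303: site='tap' → outer ELSE → C
sample_id=304: site='sea' → inner[depth_m < 7] → N
sample_id=305: site='river' → outer ELSE → C
sample_id=306: site='lake' → outer ELSE → C
sample_id=307: site='sea' → inner[ELSE] → U
sample_id=308: site='rain' → outer ELSE → C
sample_id=309: site='tap' → outer ELSE → C

C, C, C, C, N, C, C, U, C, C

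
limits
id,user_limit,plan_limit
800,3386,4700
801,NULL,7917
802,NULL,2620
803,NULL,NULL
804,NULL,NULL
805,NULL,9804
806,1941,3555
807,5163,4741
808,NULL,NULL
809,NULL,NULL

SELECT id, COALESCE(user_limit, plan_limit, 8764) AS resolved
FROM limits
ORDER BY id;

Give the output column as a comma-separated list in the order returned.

id=800: user_limit=3386 → 3386
id=801: user_limit=NULL, plan_limit=7917 → 7917
id=802: user_limit=NULL, plan_limit=2620 → 2620
id=803: user_limit=NULL, plan_limit=NULL, → literal 8764 → 8764
id=804: user_limit=NULL, plan_limit=NULL, → literal 8764 → 8764
id=805: user_limit=NULL, plan_limit=9804 → 9804
id=806: user_limit=1941 → 1941
id=807: user_limit=5163 → 5163
id=808: user_limit=NULL, plan_limit=NULL, → literal 8764 → 8764
id=809: user_limit=NULL, plan_limit=NULL, → literal 8764 → 8764

3386, 7917, 2620, 8764, 8764, 9804, 1941, 5163, 8764, 8764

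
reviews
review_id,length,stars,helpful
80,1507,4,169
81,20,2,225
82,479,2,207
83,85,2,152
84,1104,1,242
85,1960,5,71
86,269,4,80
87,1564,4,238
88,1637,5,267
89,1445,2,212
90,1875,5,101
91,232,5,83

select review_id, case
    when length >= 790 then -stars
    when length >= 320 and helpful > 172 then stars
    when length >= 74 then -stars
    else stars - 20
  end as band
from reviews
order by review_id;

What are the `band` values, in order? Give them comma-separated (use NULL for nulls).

review_id=80: length >= 790 → -4
review_id=81: ELSE → -18
review_id=82: length >= 320 and helpful > 172 → 2
review_id=83: length >= 74 → -2
review_id=84: length >= 790 → -1
review_id=85: length >= 790 → -5
review_id=86: length >= 74 → -4
review_id=87: length >= 790 → -4
review_id=88: length >= 790 → -5
review_id=89: length >= 790 → -2
review_id=90: length >= 790 → -5
review_id=91: length >= 74 → -5

-4, -18, 2, -2, -1, -5, -4, -4, -5, -2, -5, -5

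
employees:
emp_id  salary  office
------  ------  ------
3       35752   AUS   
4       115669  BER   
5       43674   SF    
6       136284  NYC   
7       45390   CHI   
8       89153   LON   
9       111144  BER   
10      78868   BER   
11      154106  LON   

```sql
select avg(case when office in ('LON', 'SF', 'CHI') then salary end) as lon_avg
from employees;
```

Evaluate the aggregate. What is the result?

emp_id=3: ✗
emp_id=4: ✗
emp_id=5: ✓ → 43674
emp_id=6: ✗
emp_id=7: ✓ → 45390
emp_id=8: ✓ → 89153
emp_id=9: ✗
emp_id=10: ✗
emp_id=11: ✓ → 154106
lon_avg = (43674 + 45390 + 89153 + 154106) / 4 = 83080.75

83080.75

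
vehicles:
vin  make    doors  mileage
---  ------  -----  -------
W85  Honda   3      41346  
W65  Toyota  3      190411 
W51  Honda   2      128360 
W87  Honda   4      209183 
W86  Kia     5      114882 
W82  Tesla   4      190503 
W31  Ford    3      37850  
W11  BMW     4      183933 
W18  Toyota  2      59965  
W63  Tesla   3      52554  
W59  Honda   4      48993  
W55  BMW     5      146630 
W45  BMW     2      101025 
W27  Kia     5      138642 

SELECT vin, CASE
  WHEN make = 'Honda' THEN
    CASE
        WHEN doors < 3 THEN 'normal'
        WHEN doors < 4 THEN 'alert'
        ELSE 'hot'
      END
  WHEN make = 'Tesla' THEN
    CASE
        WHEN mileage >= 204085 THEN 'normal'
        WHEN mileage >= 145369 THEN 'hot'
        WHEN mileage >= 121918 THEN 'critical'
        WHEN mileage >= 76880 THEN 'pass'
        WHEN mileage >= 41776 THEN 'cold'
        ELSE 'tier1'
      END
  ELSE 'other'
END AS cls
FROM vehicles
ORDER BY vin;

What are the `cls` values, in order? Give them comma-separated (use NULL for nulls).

vin=W11: make='BMW' → outer ELSE → other
vin=W18: make='Toyota' → outer ELSE → other
vin=W27: make='Kia' → outer ELSE → other
vin=W31: make='Ford' → outer ELSE → other
vin=W45: make='BMW' → outer ELSE → other
vin=W51: make='Honda' → inner[doors < 3] → normal
vin=W55: make='BMW' → outer ELSE → other
vin=W59: make='Honda' → inner[ELSE] → hot
vin=W63: make='Tesla' → inner[mileage >= 41776] → cold
vin=W65: make='Toyota' → outer ELSE → other
vin=W82: make='Tesla' → inner[mileage >= 145369] → hot
vin=W85: make='Honda' → inner[doors < 4] → alert
vin=W86: make='Kia' → outer ELSE → other
vin=W87: make='Honda' → inner[ELSE] → hot

other, other, other, other, other, normal, other, hot, cold, other, hot, alert, other, hot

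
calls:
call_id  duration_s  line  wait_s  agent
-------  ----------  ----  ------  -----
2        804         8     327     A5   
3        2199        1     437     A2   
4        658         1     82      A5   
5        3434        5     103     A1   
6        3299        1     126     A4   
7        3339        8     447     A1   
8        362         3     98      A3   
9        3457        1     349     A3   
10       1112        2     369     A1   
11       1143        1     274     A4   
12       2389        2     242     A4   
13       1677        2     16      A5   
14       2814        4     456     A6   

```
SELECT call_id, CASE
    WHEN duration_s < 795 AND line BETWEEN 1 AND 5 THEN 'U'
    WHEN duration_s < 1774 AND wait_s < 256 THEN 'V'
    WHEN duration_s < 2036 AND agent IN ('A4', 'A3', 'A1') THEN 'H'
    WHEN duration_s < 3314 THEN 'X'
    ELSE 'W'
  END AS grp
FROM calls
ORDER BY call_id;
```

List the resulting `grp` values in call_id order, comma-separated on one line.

call_id=2: duration_s < 3314 → X
call_id=3: duration_s < 3314 → X
call_id=4: duration_s < 795 AND line BETWEEN 1 AND 5 → U
call_id=5: ELSE → W
call_id=6: duration_s < 3314 → X
call_id=7: ELSE → W
call_id=8: duration_s < 795 AND line BETWEEN 1 AND 5 → U
call_id=9: ELSE → W
call_id=10: duration_s < 2036 AND agent IN ('A4', 'A3', 'A1') → H
call_id=11: duration_s < 2036 AND agent IN ('A4', 'A3', 'A1') → H
call_id=12: duration_s < 3314 → X
call_id=13: duration_s < 1774 AND wait_s < 256 → V
call_id=14: duration_s < 3314 → X

X, X, U, W, X, W, U, W, H, H, X, V, X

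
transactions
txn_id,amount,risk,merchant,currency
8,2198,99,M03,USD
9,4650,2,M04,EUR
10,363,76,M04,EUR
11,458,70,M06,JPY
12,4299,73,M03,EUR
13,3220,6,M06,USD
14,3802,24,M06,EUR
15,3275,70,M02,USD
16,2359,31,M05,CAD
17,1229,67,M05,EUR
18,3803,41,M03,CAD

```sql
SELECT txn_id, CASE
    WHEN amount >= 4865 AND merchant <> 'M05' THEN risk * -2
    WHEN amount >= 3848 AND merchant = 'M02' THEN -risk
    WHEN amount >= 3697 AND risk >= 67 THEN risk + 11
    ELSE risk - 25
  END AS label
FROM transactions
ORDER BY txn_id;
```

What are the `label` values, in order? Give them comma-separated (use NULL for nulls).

74, -23, 51, 45, 84, -19, -1, 45, 6, 42, 16

txn_id=8: ELSE → 74
txn_id=9: ELSE → -23
txn_id=10: ELSE → 51
txn_id=11: ELSE → 45
txn_id=12: amount >= 3697 AND risk >= 67 → 84
txn_id=13: ELSE → -19
txn_id=14: ELSE → -1
txn_id=15: ELSE → 45
txn_id=16: ELSE → 6
txn_id=17: ELSE → 42
txn_id=18: ELSE → 16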